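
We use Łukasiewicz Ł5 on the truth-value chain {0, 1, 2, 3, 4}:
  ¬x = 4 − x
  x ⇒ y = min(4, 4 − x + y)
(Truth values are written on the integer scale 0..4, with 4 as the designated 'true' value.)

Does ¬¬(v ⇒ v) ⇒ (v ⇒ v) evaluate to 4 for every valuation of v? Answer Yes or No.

Yes

v = 0 ↦ 4
v = 1 ↦ 4
v = 2 ↦ 4
v = 3 ↦ 4
v = 4 ↦ 4
Every assignment gives a value ≥ 4.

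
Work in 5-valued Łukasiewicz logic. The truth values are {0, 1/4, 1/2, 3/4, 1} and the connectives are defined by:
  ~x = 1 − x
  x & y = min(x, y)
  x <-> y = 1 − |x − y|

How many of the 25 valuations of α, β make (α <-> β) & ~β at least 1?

value 1: 1 assignment (counts)
value 3/4: 4 assignments
value 1/2: 7 assignments
value 1/4: 7 assignments
value 0: 6 assignments
So 1 of the 25 assignments meets the threshold.

1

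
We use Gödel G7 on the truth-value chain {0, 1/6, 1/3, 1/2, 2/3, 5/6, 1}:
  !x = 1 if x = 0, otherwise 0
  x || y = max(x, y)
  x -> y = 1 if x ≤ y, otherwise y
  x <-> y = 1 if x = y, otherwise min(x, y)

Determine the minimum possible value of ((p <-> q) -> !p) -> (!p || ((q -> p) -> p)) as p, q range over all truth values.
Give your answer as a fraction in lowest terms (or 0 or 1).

1/6

Take p = 1/6, q = 0:
p <-> q = 1/6 <-> 0 = 0
!p = !1/6 = 0
(p <-> q) -> !p = 0 -> 0 = 1
!p = !1/6 = 0
q -> p = 0 -> 1/6 = 1
(q -> p) -> p = 1 -> 1/6 = 1/6
!p || ((q -> p) -> p) = 0 || 1/6 = 1/6
((p <-> q) -> !p) -> (!p || ((q -> p) -> p)) = 1 -> 1/6 = 1/6
No assignment yields a value below 1/6, so this is the minimum.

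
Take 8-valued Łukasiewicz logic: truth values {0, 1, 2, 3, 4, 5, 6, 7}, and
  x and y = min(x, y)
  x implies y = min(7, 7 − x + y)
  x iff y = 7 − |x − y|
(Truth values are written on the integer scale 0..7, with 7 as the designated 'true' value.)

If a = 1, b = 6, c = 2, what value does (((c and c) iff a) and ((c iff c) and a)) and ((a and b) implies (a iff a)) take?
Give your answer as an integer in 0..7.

c and c = 2 and 2 = 2
(c and c) iff a = 2 iff 1 = 6
c iff c = 2 iff 2 = 7
(c iff c) and a = 7 and 1 = 1
((c and c) iff a) and ((c iff c) and a) = 6 and 1 = 1
a and b = 1 and 6 = 1
a iff a = 1 iff 1 = 7
(a and b) implies (a iff a) = 1 implies 7 = 7
(((c and c) iff a) and ((c iff c) and a)) and ((a and b) implies (a iff a)) = 1 and 7 = 1

1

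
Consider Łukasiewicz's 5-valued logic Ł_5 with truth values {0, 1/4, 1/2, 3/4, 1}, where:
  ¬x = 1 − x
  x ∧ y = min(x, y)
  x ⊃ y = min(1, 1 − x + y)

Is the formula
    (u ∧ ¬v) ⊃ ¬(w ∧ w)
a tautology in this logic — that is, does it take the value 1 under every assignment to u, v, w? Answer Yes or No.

Counterexample: take u = 1/4, v = 0, w = 1.
¬v = ¬0 = 1
u ∧ ¬v = 1/4 ∧ 1 = 1/4
w ∧ w = 1 ∧ 1 = 1
¬(w ∧ w) = ¬1 = 0
(u ∧ ¬v) ⊃ ¬(w ∧ w) = 1/4 ⊃ 0 = 3/4
This gives 3/4 ≠ 1.

No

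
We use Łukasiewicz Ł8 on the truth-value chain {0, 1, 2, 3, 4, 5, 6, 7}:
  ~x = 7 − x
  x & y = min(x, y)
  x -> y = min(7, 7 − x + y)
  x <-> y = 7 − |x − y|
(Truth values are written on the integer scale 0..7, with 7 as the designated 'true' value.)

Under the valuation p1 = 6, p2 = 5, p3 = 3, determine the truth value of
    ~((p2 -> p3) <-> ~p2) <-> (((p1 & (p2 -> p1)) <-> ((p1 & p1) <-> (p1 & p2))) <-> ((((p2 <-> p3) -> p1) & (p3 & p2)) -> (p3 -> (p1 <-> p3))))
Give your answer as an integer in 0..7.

p2 -> p3 = 5 -> 3 = 5
~p2 = ~5 = 2
(p2 -> p3) <-> ~p2 = 5 <-> 2 = 4
~((p2 -> p3) <-> ~p2) = ~4 = 3
p2 -> p1 = 5 -> 6 = 7
p1 & (p2 -> p1) = 6 & 7 = 6
p1 & p1 = 6 & 6 = 6
p1 & p2 = 6 & 5 = 5
(p1 & p1) <-> (p1 & p2) = 6 <-> 5 = 6
(p1 & (p2 -> p1)) <-> ((p1 & p1) <-> (p1 & p2)) = 6 <-> 6 = 7
p2 <-> p3 = 5 <-> 3 = 5
(p2 <-> p3) -> p1 = 5 -> 6 = 7
p3 & p2 = 3 & 5 = 3
((p2 <-> p3) -> p1) & (p3 & p2) = 7 & 3 = 3
p1 <-> p3 = 6 <-> 3 = 4
p3 -> (p1 <-> p3) = 3 -> 4 = 7
(((p2 <-> p3) -> p1) & (p3 & p2)) -> (p3 -> (p1 <-> p3)) = 3 -> 7 = 7
((p1 & (p2 -> p1)) <-> ((p1 & p1) <-> (p1 & p2))) <-> ((((p2 <-> p3) -> p1) & (p3 & p2)) -> (p3 -> (p1 <-> p3))) = 7 <-> 7 = 7
~((p2 -> p3) <-> ~p2) <-> (((p1 & (p2 -> p1)) <-> ((p1 & p1) <-> (p1 & p2))) <-> ((((p2 <-> p3) -> p1) & (p3 & p2)) -> (p3 -> (p1 <-> p3)))) = 3 <-> 7 = 3

3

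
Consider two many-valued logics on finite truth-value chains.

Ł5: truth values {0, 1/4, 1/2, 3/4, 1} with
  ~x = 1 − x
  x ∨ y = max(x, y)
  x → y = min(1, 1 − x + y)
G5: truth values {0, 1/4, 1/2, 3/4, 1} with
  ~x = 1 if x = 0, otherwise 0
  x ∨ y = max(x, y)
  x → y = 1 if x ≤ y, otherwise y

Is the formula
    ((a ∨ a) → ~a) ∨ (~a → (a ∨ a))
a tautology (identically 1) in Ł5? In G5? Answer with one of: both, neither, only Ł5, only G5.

both

In Ł5: every assignment gives 1 — tautology.
In G5: every assignment gives 1 — tautology.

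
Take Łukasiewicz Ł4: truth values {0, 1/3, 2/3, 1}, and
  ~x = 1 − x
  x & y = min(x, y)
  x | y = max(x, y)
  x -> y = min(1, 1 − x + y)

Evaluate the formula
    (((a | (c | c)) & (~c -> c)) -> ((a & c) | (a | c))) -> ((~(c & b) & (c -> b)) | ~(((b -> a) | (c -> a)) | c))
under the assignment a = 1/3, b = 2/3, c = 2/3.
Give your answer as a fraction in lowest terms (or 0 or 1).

c | c = 2/3 | 2/3 = 2/3
a | (c | c) = 1/3 | 2/3 = 2/3
~c = ~2/3 = 1/3
~c -> c = 1/3 -> 2/3 = 1
(a | (c | c)) & (~c -> c) = 2/3 & 1 = 2/3
a & c = 1/3 & 2/3 = 1/3
a | c = 1/3 | 2/3 = 2/3
(a & c) | (a | c) = 1/3 | 2/3 = 2/3
((a | (c | c)) & (~c -> c)) -> ((a & c) | (a | c)) = 2/3 -> 2/3 = 1
c & b = 2/3 & 2/3 = 2/3
~(c & b) = ~2/3 = 1/3
c -> b = 2/3 -> 2/3 = 1
~(c & b) & (c -> b) = 1/3 & 1 = 1/3
b -> a = 2/3 -> 1/3 = 2/3
c -> a = 2/3 -> 1/3 = 2/3
(b -> a) | (c -> a) = 2/3 | 2/3 = 2/3
((b -> a) | (c -> a)) | c = 2/3 | 2/3 = 2/3
~(((b -> a) | (c -> a)) | c) = ~2/3 = 1/3
(~(c & b) & (c -> b)) | ~(((b -> a) | (c -> a)) | c) = 1/3 | 1/3 = 1/3
(((a | (c | c)) & (~c -> c)) -> ((a & c) | (a | c))) -> ((~(c & b) & (c -> b)) | ~(((b -> a) | (c -> a)) | c)) = 1 -> 1/3 = 1/3

1/3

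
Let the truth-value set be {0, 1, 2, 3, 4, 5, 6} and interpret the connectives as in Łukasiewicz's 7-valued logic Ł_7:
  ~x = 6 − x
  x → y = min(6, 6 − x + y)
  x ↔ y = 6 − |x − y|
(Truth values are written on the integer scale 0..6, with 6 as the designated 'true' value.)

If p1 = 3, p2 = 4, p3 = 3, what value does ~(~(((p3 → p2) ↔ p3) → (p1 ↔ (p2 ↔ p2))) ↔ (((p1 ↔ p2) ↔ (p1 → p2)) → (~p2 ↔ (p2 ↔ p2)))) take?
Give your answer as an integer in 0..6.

3

p3 → p2 = 3 → 4 = 6
(p3 → p2) ↔ p3 = 6 ↔ 3 = 3
p2 ↔ p2 = 4 ↔ 4 = 6
p1 ↔ (p2 ↔ p2) = 3 ↔ 6 = 3
((p3 → p2) ↔ p3) → (p1 ↔ (p2 ↔ p2)) = 3 → 3 = 6
~(((p3 → p2) ↔ p3) → (p1 ↔ (p2 ↔ p2))) = ~6 = 0
p1 ↔ p2 = 3 ↔ 4 = 5
p1 → p2 = 3 → 4 = 6
(p1 ↔ p2) ↔ (p1 → p2) = 5 ↔ 6 = 5
~p2 = ~4 = 2
p2 ↔ p2 = 4 ↔ 4 = 6
~p2 ↔ (p2 ↔ p2) = 2 ↔ 6 = 2
((p1 ↔ p2) ↔ (p1 → p2)) → (~p2 ↔ (p2 ↔ p2)) = 5 → 2 = 3
~(((p3 → p2) ↔ p3) → (p1 ↔ (p2 ↔ p2))) ↔ (((p1 ↔ p2) ↔ (p1 → p2)) → (~p2 ↔ (p2 ↔ p2))) = 0 ↔ 3 = 3
~(~(((p3 → p2) ↔ p3) → (p1 ↔ (p2 ↔ p2))) ↔ (((p1 ↔ p2) ↔ (p1 → p2)) → (~p2 ↔ (p2 ↔ p2)))) = ~3 = 3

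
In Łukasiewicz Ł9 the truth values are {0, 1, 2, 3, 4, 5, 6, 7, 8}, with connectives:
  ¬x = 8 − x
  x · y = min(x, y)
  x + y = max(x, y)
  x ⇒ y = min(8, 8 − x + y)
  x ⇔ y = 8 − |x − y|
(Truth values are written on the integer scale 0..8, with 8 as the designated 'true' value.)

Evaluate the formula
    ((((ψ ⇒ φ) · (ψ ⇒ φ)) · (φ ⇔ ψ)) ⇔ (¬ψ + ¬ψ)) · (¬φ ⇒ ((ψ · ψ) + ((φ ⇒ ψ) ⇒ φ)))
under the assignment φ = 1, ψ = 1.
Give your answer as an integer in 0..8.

2

ψ ⇒ φ = 1 ⇒ 1 = 8
ψ ⇒ φ = 1 ⇒ 1 = 8
(ψ ⇒ φ) · (ψ ⇒ φ) = 8 · 8 = 8
φ ⇔ ψ = 1 ⇔ 1 = 8
((ψ ⇒ φ) · (ψ ⇒ φ)) · (φ ⇔ ψ) = 8 · 8 = 8
¬ψ = ¬1 = 7
¬ψ = ¬1 = 7
¬ψ + ¬ψ = 7 + 7 = 7
(((ψ ⇒ φ) · (ψ ⇒ φ)) · (φ ⇔ ψ)) ⇔ (¬ψ + ¬ψ) = 8 ⇔ 7 = 7
¬φ = ¬1 = 7
ψ · ψ = 1 · 1 = 1
φ ⇒ ψ = 1 ⇒ 1 = 8
(φ ⇒ ψ) ⇒ φ = 8 ⇒ 1 = 1
(ψ · ψ) + ((φ ⇒ ψ) ⇒ φ) = 1 + 1 = 1
¬φ ⇒ ((ψ · ψ) + ((φ ⇒ ψ) ⇒ φ)) = 7 ⇒ 1 = 2
((((ψ ⇒ φ) · (ψ ⇒ φ)) · (φ ⇔ ψ)) ⇔ (¬ψ + ¬ψ)) · (¬φ ⇒ ((ψ · ψ) + ((φ ⇒ ψ) ⇒ φ))) = 7 · 2 = 2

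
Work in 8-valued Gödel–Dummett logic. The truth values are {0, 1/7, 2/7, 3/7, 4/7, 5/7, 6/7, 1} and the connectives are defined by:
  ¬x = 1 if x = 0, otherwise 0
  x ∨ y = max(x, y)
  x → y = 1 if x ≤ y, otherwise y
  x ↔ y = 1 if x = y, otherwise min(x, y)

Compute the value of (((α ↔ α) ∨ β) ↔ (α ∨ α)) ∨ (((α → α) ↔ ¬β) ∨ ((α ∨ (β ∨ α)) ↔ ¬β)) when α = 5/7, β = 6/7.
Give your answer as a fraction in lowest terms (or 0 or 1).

5/7

α ↔ α = 5/7 ↔ 5/7 = 1
(α ↔ α) ∨ β = 1 ∨ 6/7 = 1
α ∨ α = 5/7 ∨ 5/7 = 5/7
((α ↔ α) ∨ β) ↔ (α ∨ α) = 1 ↔ 5/7 = 5/7
α → α = 5/7 → 5/7 = 1
¬β = ¬6/7 = 0
(α → α) ↔ ¬β = 1 ↔ 0 = 0
β ∨ α = 6/7 ∨ 5/7 = 6/7
α ∨ (β ∨ α) = 5/7 ∨ 6/7 = 6/7
¬β = ¬6/7 = 0
(α ∨ (β ∨ α)) ↔ ¬β = 6/7 ↔ 0 = 0
((α → α) ↔ ¬β) ∨ ((α ∨ (β ∨ α)) ↔ ¬β) = 0 ∨ 0 = 0
(((α ↔ α) ∨ β) ↔ (α ∨ α)) ∨ (((α → α) ↔ ¬β) ∨ ((α ∨ (β ∨ α)) ↔ ¬β)) = 5/7 ∨ 0 = 5/7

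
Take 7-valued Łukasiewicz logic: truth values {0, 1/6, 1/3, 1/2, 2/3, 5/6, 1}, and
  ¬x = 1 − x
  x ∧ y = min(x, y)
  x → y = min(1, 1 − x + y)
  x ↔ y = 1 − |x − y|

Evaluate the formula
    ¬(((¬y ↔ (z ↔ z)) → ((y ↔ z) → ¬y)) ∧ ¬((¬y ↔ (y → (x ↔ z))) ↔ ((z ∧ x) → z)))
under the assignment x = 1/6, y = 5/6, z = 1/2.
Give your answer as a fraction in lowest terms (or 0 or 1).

1/3

¬y = ¬5/6 = 1/6
z ↔ z = 1/2 ↔ 1/2 = 1
¬y ↔ (z ↔ z) = 1/6 ↔ 1 = 1/6
y ↔ z = 5/6 ↔ 1/2 = 2/3
¬y = ¬5/6 = 1/6
(y ↔ z) → ¬y = 2/3 → 1/6 = 1/2
(¬y ↔ (z ↔ z)) → ((y ↔ z) → ¬y) = 1/6 → 1/2 = 1
¬y = ¬5/6 = 1/6
x ↔ z = 1/6 ↔ 1/2 = 2/3
y → (x ↔ z) = 5/6 → 2/3 = 5/6
¬y ↔ (y → (x ↔ z)) = 1/6 ↔ 5/6 = 1/3
z ∧ x = 1/2 ∧ 1/6 = 1/6
(z ∧ x) → z = 1/6 → 1/2 = 1
(¬y ↔ (y → (x ↔ z))) ↔ ((z ∧ x) → z) = 1/3 ↔ 1 = 1/3
¬((¬y ↔ (y → (x ↔ z))) ↔ ((z ∧ x) → z)) = ¬1/3 = 2/3
((¬y ↔ (z ↔ z)) → ((y ↔ z) → ¬y)) ∧ ¬((¬y ↔ (y → (x ↔ z))) ↔ ((z ∧ x) → z)) = 1 ∧ 2/3 = 2/3
¬(((¬y ↔ (z ↔ z)) → ((y ↔ z) → ¬y)) ∧ ¬((¬y ↔ (y → (x ↔ z))) ↔ ((z ∧ x) → z))) = ¬2/3 = 1/3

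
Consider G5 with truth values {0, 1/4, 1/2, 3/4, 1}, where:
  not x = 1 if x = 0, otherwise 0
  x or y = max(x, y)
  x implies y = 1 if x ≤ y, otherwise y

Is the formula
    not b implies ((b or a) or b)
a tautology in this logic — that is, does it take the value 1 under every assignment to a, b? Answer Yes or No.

No

Counterexample: take a = 0, b = 0.
not b = not 0 = 1
b or a = 0 or 0 = 0
(b or a) or b = 0 or 0 = 0
not b implies ((b or a) or b) = 1 implies 0 = 0
This gives 0 ≠ 1.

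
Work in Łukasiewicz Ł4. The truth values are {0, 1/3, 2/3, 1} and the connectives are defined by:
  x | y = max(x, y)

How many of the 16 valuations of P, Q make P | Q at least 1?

7

P = 0, Q = 0 ↦ 0  <
P = 0, Q = 1/3 ↦ 1/3  <
P = 0, Q = 2/3 ↦ 2/3  <
P = 0, Q = 1 ↦ 1  ≥
P = 1/3, Q = 0 ↦ 1/3  <
P = 1/3, Q = 1/3 ↦ 1/3  <
P = 1/3, Q = 2/3 ↦ 2/3  <
P = 1/3, Q = 1 ↦ 1  ≥
P = 2/3, Q = 0 ↦ 2/3  <
P = 2/3, Q = 1/3 ↦ 2/3  <
P = 2/3, Q = 2/3 ↦ 2/3  <
P = 2/3, Q = 1 ↦ 1  ≥
P = 1, Q = 0 ↦ 1  ≥
P = 1, Q = 1/3 ↦ 1  ≥
P = 1, Q = 2/3 ↦ 1  ≥
P = 1, Q = 1 ↦ 1  ≥
So 7 of the 16 assignments meet the threshold.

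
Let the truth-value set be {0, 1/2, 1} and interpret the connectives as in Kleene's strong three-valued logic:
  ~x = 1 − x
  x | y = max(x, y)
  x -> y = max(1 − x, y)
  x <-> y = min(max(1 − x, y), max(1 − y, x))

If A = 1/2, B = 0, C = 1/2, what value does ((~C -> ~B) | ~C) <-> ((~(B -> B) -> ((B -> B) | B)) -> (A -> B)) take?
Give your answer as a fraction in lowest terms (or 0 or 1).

~C = ~1/2 = 1/2
~B = ~0 = 1
~C -> ~B = 1/2 -> 1 = 1
~C = ~1/2 = 1/2
(~C -> ~B) | ~C = 1 | 1/2 = 1
B -> B = 0 -> 0 = 1
~(B -> B) = ~1 = 0
B -> B = 0 -> 0 = 1
(B -> B) | B = 1 | 0 = 1
~(B -> B) -> ((B -> B) | B) = 0 -> 1 = 1
A -> B = 1/2 -> 0 = 1/2
(~(B -> B) -> ((B -> B) | B)) -> (A -> B) = 1 -> 1/2 = 1/2
((~C -> ~B) | ~C) <-> ((~(B -> B) -> ((B -> B) | B)) -> (A -> B)) = 1 <-> 1/2 = 1/2

1/2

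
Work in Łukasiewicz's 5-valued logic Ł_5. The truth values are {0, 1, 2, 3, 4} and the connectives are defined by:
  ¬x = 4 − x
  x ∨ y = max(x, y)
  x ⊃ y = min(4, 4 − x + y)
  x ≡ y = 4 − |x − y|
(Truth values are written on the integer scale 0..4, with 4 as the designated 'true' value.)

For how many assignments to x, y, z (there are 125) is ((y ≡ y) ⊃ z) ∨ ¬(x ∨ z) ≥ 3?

70

value 4: 30 assignments (counts)
value 3: 40 assignments (counts)
value 2: 35 assignments
value 1: 15 assignments
value 0: 5 assignments
So 70 of the 125 assignments meet the threshold.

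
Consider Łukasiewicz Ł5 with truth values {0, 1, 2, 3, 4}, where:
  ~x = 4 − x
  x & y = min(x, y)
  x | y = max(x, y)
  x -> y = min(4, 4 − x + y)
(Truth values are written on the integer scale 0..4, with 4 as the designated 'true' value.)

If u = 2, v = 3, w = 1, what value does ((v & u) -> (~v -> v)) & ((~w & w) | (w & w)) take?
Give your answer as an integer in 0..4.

v & u = 3 & 2 = 2
~v = ~3 = 1
~v -> v = 1 -> 3 = 4
(v & u) -> (~v -> v) = 2 -> 4 = 4
~w = ~1 = 3
~w & w = 3 & 1 = 1
w & w = 1 & 1 = 1
(~w & w) | (w & w) = 1 | 1 = 1
((v & u) -> (~v -> v)) & ((~w & w) | (w & w)) = 4 & 1 = 1

1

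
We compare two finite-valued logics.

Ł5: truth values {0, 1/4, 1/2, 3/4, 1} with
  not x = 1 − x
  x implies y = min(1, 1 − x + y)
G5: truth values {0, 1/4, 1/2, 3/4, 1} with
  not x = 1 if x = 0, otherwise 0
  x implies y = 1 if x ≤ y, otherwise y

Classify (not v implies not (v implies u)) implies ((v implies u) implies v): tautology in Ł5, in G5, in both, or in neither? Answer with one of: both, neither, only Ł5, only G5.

In Ł5: every assignment gives 1 — tautology.
In G5: at u = 1/4, v = 1/4 the value is 1/4 — not a tautology.

only Ł5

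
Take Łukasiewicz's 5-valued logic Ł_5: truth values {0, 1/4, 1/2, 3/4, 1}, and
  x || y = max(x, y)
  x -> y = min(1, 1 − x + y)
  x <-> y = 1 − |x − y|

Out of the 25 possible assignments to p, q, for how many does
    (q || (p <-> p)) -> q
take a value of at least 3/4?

10

value 1: 5 assignments (counts)
value 3/4: 5 assignments (counts)
value 1/2: 5 assignments
value 1/4: 5 assignments
value 0: 5 assignments
So 10 of the 25 assignments meet the threshold.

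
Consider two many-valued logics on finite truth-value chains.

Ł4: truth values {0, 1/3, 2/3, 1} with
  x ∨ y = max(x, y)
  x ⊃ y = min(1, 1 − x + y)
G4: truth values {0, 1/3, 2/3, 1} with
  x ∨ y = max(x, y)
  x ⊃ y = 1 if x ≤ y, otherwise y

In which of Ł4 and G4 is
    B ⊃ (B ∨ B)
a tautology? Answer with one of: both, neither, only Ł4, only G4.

In Ł4: every assignment gives 1 — tautology.
In G4: every assignment gives 1 — tautology.

both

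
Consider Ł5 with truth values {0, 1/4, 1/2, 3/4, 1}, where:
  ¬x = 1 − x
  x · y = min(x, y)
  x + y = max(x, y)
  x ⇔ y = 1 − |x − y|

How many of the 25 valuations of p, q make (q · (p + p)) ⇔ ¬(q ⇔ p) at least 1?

value 1: 5 assignments (counts)
value 3/4: 7 assignments
value 1/2: 7 assignments
value 1/4: 3 assignments
value 0: 3 assignments
So 5 of the 25 assignments meet the threshold.

5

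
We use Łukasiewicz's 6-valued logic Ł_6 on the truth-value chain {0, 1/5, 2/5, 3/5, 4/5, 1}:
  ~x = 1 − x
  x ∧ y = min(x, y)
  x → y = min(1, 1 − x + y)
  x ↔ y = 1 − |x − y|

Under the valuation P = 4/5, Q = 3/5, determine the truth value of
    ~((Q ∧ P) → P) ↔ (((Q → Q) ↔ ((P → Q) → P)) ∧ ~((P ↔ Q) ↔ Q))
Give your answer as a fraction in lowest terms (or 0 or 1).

4/5

Q ∧ P = 3/5 ∧ 4/5 = 3/5
(Q ∧ P) → P = 3/5 → 4/5 = 1
~((Q ∧ P) → P) = ~1 = 0
Q → Q = 3/5 → 3/5 = 1
P → Q = 4/5 → 3/5 = 4/5
(P → Q) → P = 4/5 → 4/5 = 1
(Q → Q) ↔ ((P → Q) → P) = 1 ↔ 1 = 1
P ↔ Q = 4/5 ↔ 3/5 = 4/5
(P ↔ Q) ↔ Q = 4/5 ↔ 3/5 = 4/5
~((P ↔ Q) ↔ Q) = ~4/5 = 1/5
((Q → Q) ↔ ((P → Q) → P)) ∧ ~((P ↔ Q) ↔ Q) = 1 ∧ 1/5 = 1/5
~((Q ∧ P) → P) ↔ (((Q → Q) ↔ ((P → Q) → P)) ∧ ~((P ↔ Q) ↔ Q)) = 0 ↔ 1/5 = 4/5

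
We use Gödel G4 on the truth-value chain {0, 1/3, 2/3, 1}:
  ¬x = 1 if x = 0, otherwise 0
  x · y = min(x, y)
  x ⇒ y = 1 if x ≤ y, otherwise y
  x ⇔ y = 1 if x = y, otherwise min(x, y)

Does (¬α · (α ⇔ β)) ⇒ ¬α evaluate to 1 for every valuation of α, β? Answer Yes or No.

Yes

α = 0, β = 0 ↦ 1
α = 0, β = 1/3 ↦ 1
α = 0, β = 2/3 ↦ 1
α = 0, β = 1 ↦ 1
α = 1/3, β = 0 ↦ 1
α = 1/3, β = 1/3 ↦ 1
α = 1/3, β = 2/3 ↦ 1
α = 1/3, β = 1 ↦ 1
α = 2/3, β = 0 ↦ 1
α = 2/3, β = 1/3 ↦ 1
α = 2/3, β = 2/3 ↦ 1
α = 2/3, β = 1 ↦ 1
α = 1, β = 0 ↦ 1
α = 1, β = 1/3 ↦ 1
α = 1, β = 2/3 ↦ 1
α = 1, β = 1 ↦ 1
Every assignment gives a value ≥ 1.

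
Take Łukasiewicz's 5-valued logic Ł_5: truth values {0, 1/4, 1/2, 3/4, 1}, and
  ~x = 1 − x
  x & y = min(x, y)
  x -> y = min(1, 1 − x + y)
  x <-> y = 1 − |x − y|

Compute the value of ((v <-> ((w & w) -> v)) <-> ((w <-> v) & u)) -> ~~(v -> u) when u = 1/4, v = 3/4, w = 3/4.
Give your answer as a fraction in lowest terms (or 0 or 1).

w & w = 3/4 & 3/4 = 3/4
(w & w) -> v = 3/4 -> 3/4 = 1
v <-> ((w & w) -> v) = 3/4 <-> 1 = 3/4
w <-> v = 3/4 <-> 3/4 = 1
(w <-> v) & u = 1 & 1/4 = 1/4
(v <-> ((w & w) -> v)) <-> ((w <-> v) & u) = 3/4 <-> 1/4 = 1/2
v -> u = 3/4 -> 1/4 = 1/2
~(v -> u) = ~1/2 = 1/2
~~(v -> u) = ~1/2 = 1/2
((v <-> ((w & w) -> v)) <-> ((w <-> v) & u)) -> ~~(v -> u) = 1/2 -> 1/2 = 1

1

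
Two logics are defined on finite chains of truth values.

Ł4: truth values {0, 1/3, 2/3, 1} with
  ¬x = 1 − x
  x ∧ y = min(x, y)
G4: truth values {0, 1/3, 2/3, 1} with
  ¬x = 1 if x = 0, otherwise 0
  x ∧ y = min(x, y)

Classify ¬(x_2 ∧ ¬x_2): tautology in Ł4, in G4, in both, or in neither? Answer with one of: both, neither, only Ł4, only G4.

only G4

In Ł4: at x_2 = 1/3 the value is 2/3 — not a tautology.
In G4: every assignment gives 1 — tautology.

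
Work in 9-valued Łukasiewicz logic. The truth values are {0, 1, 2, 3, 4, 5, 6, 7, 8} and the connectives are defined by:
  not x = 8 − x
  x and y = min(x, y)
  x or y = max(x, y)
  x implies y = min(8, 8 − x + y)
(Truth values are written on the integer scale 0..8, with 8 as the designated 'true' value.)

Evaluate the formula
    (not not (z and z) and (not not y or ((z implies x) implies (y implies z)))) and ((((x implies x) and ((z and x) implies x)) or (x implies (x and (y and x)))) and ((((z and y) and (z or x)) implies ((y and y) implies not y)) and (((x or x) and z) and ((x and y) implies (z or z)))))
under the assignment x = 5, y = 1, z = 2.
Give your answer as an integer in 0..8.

z and z = 2 and 2 = 2
not (z and z) = not 2 = 6
not not (z and z) = not 6 = 2
not y = not 1 = 7
not not y = not 7 = 1
z implies x = 2 implies 5 = 8
y implies z = 1 implies 2 = 8
(z implies x) implies (y implies z) = 8 implies 8 = 8
not not y or ((z implies x) implies (y implies z)) = 1 or 8 = 8
not not (z and z) and (not not y or ((z implies x) implies (y implies z))) = 2 and 8 = 2
x implies x = 5 implies 5 = 8
z and x = 2 and 5 = 2
(z and x) implies x = 2 implies 5 = 8
(x implies x) and ((z and x) implies x) = 8 and 8 = 8
y and x = 1 and 5 = 1
x and (y and x) = 5 and 1 = 1
x implies (x and (y and x)) = 5 implies 1 = 4
((x implies x) and ((z and x) implies x)) or (x implies (x and (y and x))) = 8 or 4 = 8
z and y = 2 and 1 = 1
z or x = 2 or 5 = 5
(z and y) and (z or x) = 1 and 5 = 1
y and y = 1 and 1 = 1
not y = not 1 = 7
(y and y) implies not y = 1 implies 7 = 8
((z and y) and (z or x)) implies ((y and y) implies not y) = 1 implies 8 = 8
x or x = 5 or 5 = 5
(x or x) and z = 5 and 2 = 2
x and y = 5 and 1 = 1
z or z = 2 or 2 = 2
(x and y) implies (z or z) = 1 implies 2 = 8
((x or x) and z) and ((x and y) implies (z or z)) = 2 and 8 = 2
(((z and y) and (z or x)) implies ((y and y) implies not y)) and (((x or x) and z) and ((x and y) implies (z or z))) = 8 and 2 = 2
(((x implies x) and ((z and x) implies x)) or (x implies (x and (y and x)))) and ((((z and y) and (z or x)) implies ((y and y) implies not y)) and (((x or x) and z) and ((x and y) implies (z or z)))) = 8 and 2 = 2
(not not (z and z) and (not not y or ((z implies x) implies (y implies z)))) and ((((x implies x) and ((z and x) implies x)) or (x implies (x and (y and x)))) and ((((z and y) and (z or x)) implies ((y and y) implies not y)) and (((x or x) and z) and ((x and y) implies (z or z))))) = 2 and 2 = 2

2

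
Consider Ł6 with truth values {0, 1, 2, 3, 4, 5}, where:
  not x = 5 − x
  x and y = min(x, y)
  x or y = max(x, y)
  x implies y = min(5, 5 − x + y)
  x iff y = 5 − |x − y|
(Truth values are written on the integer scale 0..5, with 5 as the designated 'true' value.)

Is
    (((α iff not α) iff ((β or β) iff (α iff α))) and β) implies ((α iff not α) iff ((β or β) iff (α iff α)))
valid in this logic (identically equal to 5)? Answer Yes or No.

Yes

At α = 1, β = 2, for instance:
not α = not 1 = 4
α iff not α = 1 iff 4 = 2
β or β = 2 or 2 = 2
α iff α = 1 iff 1 = 5
(β or β) iff (α iff α) = 2 iff 5 = 2
(α iff not α) iff ((β or β) iff (α iff α)) = 2 iff 2 = 5
((α iff not α) iff ((β or β) iff (α iff α))) and β = 5 and 2 = 2
(((α iff not α) iff ((β or β) iff (α iff α))) and β) implies ((α iff not α) iff ((β or β) iff (α iff α))) = 2 implies 5 = 5
and checking the remaining 35 assignments likewise gives ≥ 5 in every case.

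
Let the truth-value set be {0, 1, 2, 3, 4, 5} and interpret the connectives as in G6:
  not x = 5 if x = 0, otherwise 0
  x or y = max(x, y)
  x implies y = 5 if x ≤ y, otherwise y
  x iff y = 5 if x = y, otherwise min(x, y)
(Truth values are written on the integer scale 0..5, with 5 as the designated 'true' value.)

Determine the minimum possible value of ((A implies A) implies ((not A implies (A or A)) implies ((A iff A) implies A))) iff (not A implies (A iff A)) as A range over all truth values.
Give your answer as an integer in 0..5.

1

Take A = 1:
A implies A = 1 implies 1 = 5
not A = not 1 = 0
A or A = 1 or 1 = 1
not A implies (A or A) = 0 implies 1 = 5
A iff A = 1 iff 1 = 5
(A iff A) implies A = 5 implies 1 = 1
(not A implies (A or A)) implies ((A iff A) implies A) = 5 implies 1 = 1
(A implies A) implies ((not A implies (A or A)) implies ((A iff A) implies A)) = 5 implies 1 = 1
not A = not 1 = 0
A iff A = 1 iff 1 = 5
not A implies (A iff A) = 0 implies 5 = 5
((A implies A) implies ((not A implies (A or A)) implies ((A iff A) implies A))) iff (not A implies (A iff A)) = 1 iff 5 = 1
No assignment yields a value below 1, so this is the minimum.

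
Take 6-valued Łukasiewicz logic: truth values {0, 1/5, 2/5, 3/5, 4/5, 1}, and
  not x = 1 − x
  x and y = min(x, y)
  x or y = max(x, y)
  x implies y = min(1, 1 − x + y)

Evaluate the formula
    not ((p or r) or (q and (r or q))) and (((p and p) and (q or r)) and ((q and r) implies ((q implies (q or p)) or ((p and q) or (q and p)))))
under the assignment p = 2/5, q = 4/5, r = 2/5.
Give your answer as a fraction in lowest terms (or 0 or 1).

1/5

p or r = 2/5 or 2/5 = 2/5
r or q = 2/5 or 4/5 = 4/5
q and (r or q) = 4/5 and 4/5 = 4/5
(p or r) or (q and (r or q)) = 2/5 or 4/5 = 4/5
not ((p or r) or (q and (r or q))) = not 4/5 = 1/5
p and p = 2/5 and 2/5 = 2/5
q or r = 4/5 or 2/5 = 4/5
(p and p) and (q or r) = 2/5 and 4/5 = 2/5
q and r = 4/5 and 2/5 = 2/5
q or p = 4/5 or 2/5 = 4/5
q implies (q or p) = 4/5 implies 4/5 = 1
p and q = 2/5 and 4/5 = 2/5
q and p = 4/5 and 2/5 = 2/5
(p and q) or (q and p) = 2/5 or 2/5 = 2/5
(q implies (q or p)) or ((p and q) or (q and p)) = 1 or 2/5 = 1
(q and r) implies ((q implies (q or p)) or ((p and q) or (q and p))) = 2/5 implies 1 = 1
((p and p) and (q or r)) and ((q and r) implies ((q implies (q or p)) or ((p and q) or (q and p)))) = 2/5 and 1 = 2/5
not ((p or r) or (q and (r or q))) and (((p and p) and (q or r)) and ((q and r) implies ((q implies (q or p)) or ((p and q) or (q and p))))) = 1/5 and 2/5 = 1/5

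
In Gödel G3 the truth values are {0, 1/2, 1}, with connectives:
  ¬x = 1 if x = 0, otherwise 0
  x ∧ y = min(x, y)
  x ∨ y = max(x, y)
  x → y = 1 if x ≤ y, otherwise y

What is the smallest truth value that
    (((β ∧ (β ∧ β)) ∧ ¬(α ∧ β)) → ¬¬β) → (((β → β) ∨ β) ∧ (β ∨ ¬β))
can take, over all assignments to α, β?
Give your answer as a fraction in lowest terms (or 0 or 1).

Take α = 0, β = 1/2:
β ∧ β = 1/2 ∧ 1/2 = 1/2
β ∧ (β ∧ β) = 1/2 ∧ 1/2 = 1/2
α ∧ β = 0 ∧ 1/2 = 0
¬(α ∧ β) = ¬0 = 1
(β ∧ (β ∧ β)) ∧ ¬(α ∧ β) = 1/2 ∧ 1 = 1/2
¬β = ¬1/2 = 0
¬¬β = ¬0 = 1
((β ∧ (β ∧ β)) ∧ ¬(α ∧ β)) → ¬¬β = 1/2 → 1 = 1
β → β = 1/2 → 1/2 = 1
(β → β) ∨ β = 1 ∨ 1/2 = 1
¬β = ¬1/2 = 0
β ∨ ¬β = 1/2 ∨ 0 = 1/2
((β → β) ∨ β) ∧ (β ∨ ¬β) = 1 ∧ 1/2 = 1/2
(((β ∧ (β ∧ β)) ∧ ¬(α ∧ β)) → ¬¬β) → (((β → β) ∨ β) ∧ (β ∨ ¬β)) = 1 → 1/2 = 1/2
No assignment yields a value below 1/2, so this is the minimum.

1/2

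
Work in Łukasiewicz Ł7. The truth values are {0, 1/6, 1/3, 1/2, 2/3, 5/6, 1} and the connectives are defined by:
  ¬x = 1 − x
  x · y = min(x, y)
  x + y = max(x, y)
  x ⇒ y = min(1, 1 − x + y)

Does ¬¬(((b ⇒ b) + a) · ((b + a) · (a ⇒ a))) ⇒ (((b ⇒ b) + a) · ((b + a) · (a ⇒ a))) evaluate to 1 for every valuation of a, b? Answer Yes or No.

At a = 2/3, b = 5/6, for instance:
b ⇒ b = 5/6 ⇒ 5/6 = 1
(b ⇒ b) + a = 1 + 2/3 = 1
b + a = 5/6 + 2/3 = 5/6
a ⇒ a = 2/3 ⇒ 2/3 = 1
(b + a) · (a ⇒ a) = 5/6 · 1 = 5/6
((b ⇒ b) + a) · ((b + a) · (a ⇒ a)) = 1 · 5/6 = 5/6
¬(((b ⇒ b) + a) · ((b + a) · (a ⇒ a))) = ¬5/6 = 1/6
¬¬(((b ⇒ b) + a) · ((b + a) · (a ⇒ a))) = ¬1/6 = 5/6
¬¬(((b ⇒ b) + a) · ((b + a) · (a ⇒ a))) ⇒ (((b ⇒ b) + a) · ((b + a) · (a ⇒ a))) = 5/6 ⇒ 5/6 = 1
and checking the remaining 48 assignments likewise gives ≥ 1 in every case.

Yes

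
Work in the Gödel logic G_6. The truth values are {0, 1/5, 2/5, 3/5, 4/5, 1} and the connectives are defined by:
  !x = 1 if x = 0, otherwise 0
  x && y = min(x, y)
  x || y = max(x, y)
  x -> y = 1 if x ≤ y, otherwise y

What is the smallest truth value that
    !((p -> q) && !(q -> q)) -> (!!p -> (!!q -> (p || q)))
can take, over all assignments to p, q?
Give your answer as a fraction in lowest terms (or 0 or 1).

1/5

Take p = 1/5, q = 1/5:
p -> q = 1/5 -> 1/5 = 1
q -> q = 1/5 -> 1/5 = 1
!(q -> q) = !1 = 0
(p -> q) && !(q -> q) = 1 && 0 = 0
!((p -> q) && !(q -> q)) = !0 = 1
!p = !1/5 = 0
!!p = !0 = 1
!q = !1/5 = 0
!!q = !0 = 1
p || q = 1/5 || 1/5 = 1/5
!!q -> (p || q) = 1 -> 1/5 = 1/5
!!p -> (!!q -> (p || q)) = 1 -> 1/5 = 1/5
!((p -> q) && !(q -> q)) -> (!!p -> (!!q -> (p || q))) = 1 -> 1/5 = 1/5
No assignment yields a value below 1/5, so this is the minimum.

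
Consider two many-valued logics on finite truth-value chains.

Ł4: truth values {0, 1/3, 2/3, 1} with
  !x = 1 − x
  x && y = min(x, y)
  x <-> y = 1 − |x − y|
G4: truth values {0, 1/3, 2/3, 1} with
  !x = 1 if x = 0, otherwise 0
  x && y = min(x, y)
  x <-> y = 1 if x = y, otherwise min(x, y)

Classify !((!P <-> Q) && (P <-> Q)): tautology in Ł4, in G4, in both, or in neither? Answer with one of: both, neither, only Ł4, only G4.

only G4

In Ł4: at P = 0, Q = 1/3 the value is 2/3 — not a tautology.
In G4: every assignment gives 1 — tautology.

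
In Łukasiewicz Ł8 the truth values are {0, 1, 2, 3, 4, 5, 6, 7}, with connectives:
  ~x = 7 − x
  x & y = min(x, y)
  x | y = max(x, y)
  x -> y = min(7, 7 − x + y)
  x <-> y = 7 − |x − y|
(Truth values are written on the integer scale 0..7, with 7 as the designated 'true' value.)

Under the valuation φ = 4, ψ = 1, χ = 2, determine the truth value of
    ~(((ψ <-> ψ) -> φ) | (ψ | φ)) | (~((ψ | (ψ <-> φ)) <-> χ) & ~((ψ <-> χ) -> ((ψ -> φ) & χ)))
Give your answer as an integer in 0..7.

ψ <-> ψ = 1 <-> 1 = 7
(ψ <-> ψ) -> φ = 7 -> 4 = 4
ψ | φ = 1 | 4 = 4
((ψ <-> ψ) -> φ) | (ψ | φ) = 4 | 4 = 4
~(((ψ <-> ψ) -> φ) | (ψ | φ)) = ~4 = 3
ψ <-> φ = 1 <-> 4 = 4
ψ | (ψ <-> φ) = 1 | 4 = 4
(ψ | (ψ <-> φ)) <-> χ = 4 <-> 2 = 5
~((ψ | (ψ <-> φ)) <-> χ) = ~5 = 2
ψ <-> χ = 1 <-> 2 = 6
ψ -> φ = 1 -> 4 = 7
(ψ -> φ) & χ = 7 & 2 = 2
(ψ <-> χ) -> ((ψ -> φ) & χ) = 6 -> 2 = 3
~((ψ <-> χ) -> ((ψ -> φ) & χ)) = ~3 = 4
~((ψ | (ψ <-> φ)) <-> χ) & ~((ψ <-> χ) -> ((ψ -> φ) & χ)) = 2 & 4 = 2
~(((ψ <-> ψ) -> φ) | (ψ | φ)) | (~((ψ | (ψ <-> φ)) <-> χ) & ~((ψ <-> χ) -> ((ψ -> φ) & χ))) = 3 | 2 = 3

3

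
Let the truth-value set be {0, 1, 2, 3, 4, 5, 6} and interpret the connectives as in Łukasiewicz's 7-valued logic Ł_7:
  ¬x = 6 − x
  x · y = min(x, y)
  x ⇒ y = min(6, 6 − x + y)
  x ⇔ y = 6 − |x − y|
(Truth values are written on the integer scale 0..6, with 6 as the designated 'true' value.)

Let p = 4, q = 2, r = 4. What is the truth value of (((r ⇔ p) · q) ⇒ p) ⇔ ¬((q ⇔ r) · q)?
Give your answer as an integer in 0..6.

r ⇔ p = 4 ⇔ 4 = 6
(r ⇔ p) · q = 6 · 2 = 2
((r ⇔ p) · q) ⇒ p = 2 ⇒ 4 = 6
q ⇔ r = 2 ⇔ 4 = 4
(q ⇔ r) · q = 4 · 2 = 2
¬((q ⇔ r) · q) = ¬2 = 4
(((r ⇔ p) · q) ⇒ p) ⇔ ¬((q ⇔ r) · q) = 6 ⇔ 4 = 4

4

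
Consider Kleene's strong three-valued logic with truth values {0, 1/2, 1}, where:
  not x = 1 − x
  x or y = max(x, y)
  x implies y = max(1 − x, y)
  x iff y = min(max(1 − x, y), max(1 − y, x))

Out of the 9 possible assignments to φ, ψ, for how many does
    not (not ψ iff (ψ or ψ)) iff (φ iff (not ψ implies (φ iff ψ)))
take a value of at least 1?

1

φ = 0, ψ = 0 ↦ 0  <
φ = 0, ψ = 1/2 ↦ 1/2  <
φ = 0, ψ = 1 ↦ 0  <
φ = 1/2, ψ = 0 ↦ 1/2  <
φ = 1/2, ψ = 1/2 ↦ 1/2  <
φ = 1/2, ψ = 1 ↦ 1/2  <
φ = 1, ψ = 0 ↦ 0  <
φ = 1, ψ = 1/2 ↦ 1/2  <
φ = 1, ψ = 1 ↦ 1  ≥
So 1 of the 9 assignments meets the threshold.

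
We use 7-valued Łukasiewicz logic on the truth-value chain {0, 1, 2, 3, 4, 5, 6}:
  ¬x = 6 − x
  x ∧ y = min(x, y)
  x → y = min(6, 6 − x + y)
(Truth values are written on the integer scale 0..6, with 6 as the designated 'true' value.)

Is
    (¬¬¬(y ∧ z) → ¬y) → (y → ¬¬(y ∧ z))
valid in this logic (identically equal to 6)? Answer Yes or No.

At y = 6, z = 1, for instance:
y ∧ z = 6 ∧ 1 = 1
¬(y ∧ z) = ¬1 = 5
¬¬(y ∧ z) = ¬5 = 1
¬¬¬(y ∧ z) = ¬1 = 5
¬y = ¬6 = 0
¬¬¬(y ∧ z) → ¬y = 5 → 0 = 1
y → ¬¬(y ∧ z) = 6 → 1 = 1
(¬¬¬(y ∧ z) → ¬y) → (y → ¬¬(y ∧ z)) = 1 → 1 = 6
and checking the remaining 48 assignments likewise gives ≥ 6 in every case.

Yes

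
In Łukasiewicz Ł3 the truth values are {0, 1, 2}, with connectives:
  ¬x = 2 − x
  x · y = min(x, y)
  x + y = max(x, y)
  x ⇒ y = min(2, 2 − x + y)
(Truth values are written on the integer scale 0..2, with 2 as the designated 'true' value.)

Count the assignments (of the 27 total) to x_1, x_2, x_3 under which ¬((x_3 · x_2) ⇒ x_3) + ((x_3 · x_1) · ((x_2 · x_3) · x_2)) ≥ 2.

value 2: 1 assignment (counts)
value 1: 7 assignments
value 0: 19 assignments
So 1 of the 27 assignments meets the threshold.

1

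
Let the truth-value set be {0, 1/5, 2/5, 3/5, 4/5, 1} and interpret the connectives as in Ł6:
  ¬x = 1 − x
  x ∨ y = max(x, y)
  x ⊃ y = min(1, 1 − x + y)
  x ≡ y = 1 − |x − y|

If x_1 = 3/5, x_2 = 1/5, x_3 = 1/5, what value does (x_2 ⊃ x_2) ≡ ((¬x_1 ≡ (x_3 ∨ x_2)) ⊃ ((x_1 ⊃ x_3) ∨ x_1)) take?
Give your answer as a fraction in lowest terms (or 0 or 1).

x_2 ⊃ x_2 = 1/5 ⊃ 1/5 = 1
¬x_1 = ¬3/5 = 2/5
x_3 ∨ x_2 = 1/5 ∨ 1/5 = 1/5
¬x_1 ≡ (x_3 ∨ x_2) = 2/5 ≡ 1/5 = 4/5
x_1 ⊃ x_3 = 3/5 ⊃ 1/5 = 3/5
(x_1 ⊃ x_3) ∨ x_1 = 3/5 ∨ 3/5 = 3/5
(¬x_1 ≡ (x_3 ∨ x_2)) ⊃ ((x_1 ⊃ x_3) ∨ x_1) = 4/5 ⊃ 3/5 = 4/5
(x_2 ⊃ x_2) ≡ ((¬x_1 ≡ (x_3 ∨ x_2)) ⊃ ((x_1 ⊃ x_3) ∨ x_1)) = 1 ≡ 4/5 = 4/5

4/5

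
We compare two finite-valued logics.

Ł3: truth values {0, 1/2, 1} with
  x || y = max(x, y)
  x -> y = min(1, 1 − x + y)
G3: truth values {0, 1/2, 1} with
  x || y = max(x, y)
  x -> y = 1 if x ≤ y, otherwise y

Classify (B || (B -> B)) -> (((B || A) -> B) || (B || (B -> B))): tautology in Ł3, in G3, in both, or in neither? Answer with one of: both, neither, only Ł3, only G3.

both

In Ł3: every assignment gives 1 — tautology.
In G3: every assignment gives 1 — tautology.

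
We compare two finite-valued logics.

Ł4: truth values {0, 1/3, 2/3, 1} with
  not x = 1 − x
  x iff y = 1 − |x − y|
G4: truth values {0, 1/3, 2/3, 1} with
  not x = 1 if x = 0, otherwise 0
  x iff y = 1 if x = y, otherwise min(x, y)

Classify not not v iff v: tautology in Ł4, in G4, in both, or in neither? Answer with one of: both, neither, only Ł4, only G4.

In Ł4: every assignment gives 1 — tautology.
In G4: at v = 1/3 the value is 1/3 — not a tautology.

only Ł4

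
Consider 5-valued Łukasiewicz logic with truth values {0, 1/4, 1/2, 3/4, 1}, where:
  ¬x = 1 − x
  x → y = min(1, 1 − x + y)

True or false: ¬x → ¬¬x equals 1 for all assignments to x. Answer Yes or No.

No

Counterexample: take x = 0.
¬x = ¬0 = 1
¬x = ¬0 = 1
¬¬x = ¬1 = 0
¬x → ¬¬x = 1 → 0 = 0
This gives 0 ≠ 1.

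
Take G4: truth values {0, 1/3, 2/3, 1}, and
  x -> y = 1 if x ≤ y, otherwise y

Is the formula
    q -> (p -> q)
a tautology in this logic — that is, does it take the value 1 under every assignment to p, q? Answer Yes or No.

Yes

p = 0, q = 0 ↦ 1
p = 0, q = 1/3 ↦ 1
p = 0, q = 2/3 ↦ 1
p = 0, q = 1 ↦ 1
p = 1/3, q = 0 ↦ 1
p = 1/3, q = 1/3 ↦ 1
p = 1/3, q = 2/3 ↦ 1
p = 1/3, q = 1 ↦ 1
p = 2/3, q = 0 ↦ 1
p = 2/3, q = 1/3 ↦ 1
p = 2/3, q = 2/3 ↦ 1
p = 2/3, q = 1 ↦ 1
p = 1, q = 0 ↦ 1
p = 1, q = 1/3 ↦ 1
p = 1, q = 2/3 ↦ 1
p = 1, q = 1 ↦ 1
Every assignment gives a value ≥ 1.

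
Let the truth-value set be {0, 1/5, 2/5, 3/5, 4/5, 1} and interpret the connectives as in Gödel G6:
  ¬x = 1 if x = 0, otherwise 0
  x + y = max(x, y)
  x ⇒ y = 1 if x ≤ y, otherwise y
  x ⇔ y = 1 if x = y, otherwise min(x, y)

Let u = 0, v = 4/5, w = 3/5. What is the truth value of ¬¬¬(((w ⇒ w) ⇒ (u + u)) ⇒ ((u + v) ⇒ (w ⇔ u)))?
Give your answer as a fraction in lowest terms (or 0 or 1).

w ⇒ w = 3/5 ⇒ 3/5 = 1
u + u = 0 + 0 = 0
(w ⇒ w) ⇒ (u + u) = 1 ⇒ 0 = 0
u + v = 0 + 4/5 = 4/5
w ⇔ u = 3/5 ⇔ 0 = 0
(u + v) ⇒ (w ⇔ u) = 4/5 ⇒ 0 = 0
((w ⇒ w) ⇒ (u + u)) ⇒ ((u + v) ⇒ (w ⇔ u)) = 0 ⇒ 0 = 1
¬(((w ⇒ w) ⇒ (u + u)) ⇒ ((u + v) ⇒ (w ⇔ u))) = ¬1 = 0
¬¬(((w ⇒ w) ⇒ (u + u)) ⇒ ((u + v) ⇒ (w ⇔ u))) = ¬0 = 1
¬¬¬(((w ⇒ w) ⇒ (u + u)) ⇒ ((u + v) ⇒ (w ⇔ u))) = ¬1 = 0

0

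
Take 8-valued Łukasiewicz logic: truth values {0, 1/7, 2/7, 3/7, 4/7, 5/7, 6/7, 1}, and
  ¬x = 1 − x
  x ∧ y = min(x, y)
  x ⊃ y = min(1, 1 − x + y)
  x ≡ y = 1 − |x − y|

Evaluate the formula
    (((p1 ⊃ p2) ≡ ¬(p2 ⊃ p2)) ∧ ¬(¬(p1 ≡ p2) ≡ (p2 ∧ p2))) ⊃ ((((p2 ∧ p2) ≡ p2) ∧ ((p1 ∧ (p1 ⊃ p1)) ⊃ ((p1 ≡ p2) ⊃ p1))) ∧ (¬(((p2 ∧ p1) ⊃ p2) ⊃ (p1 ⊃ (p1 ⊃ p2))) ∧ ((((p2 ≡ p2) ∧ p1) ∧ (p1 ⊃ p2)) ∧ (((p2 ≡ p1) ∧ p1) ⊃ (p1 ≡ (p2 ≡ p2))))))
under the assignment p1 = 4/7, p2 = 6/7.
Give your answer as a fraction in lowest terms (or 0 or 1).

p1 ⊃ p2 = 4/7 ⊃ 6/7 = 1
p2 ⊃ p2 = 6/7 ⊃ 6/7 = 1
¬(p2 ⊃ p2) = ¬1 = 0
(p1 ⊃ p2) ≡ ¬(p2 ⊃ p2) = 1 ≡ 0 = 0
p1 ≡ p2 = 4/7 ≡ 6/7 = 5/7
¬(p1 ≡ p2) = ¬5/7 = 2/7
p2 ∧ p2 = 6/7 ∧ 6/7 = 6/7
¬(p1 ≡ p2) ≡ (p2 ∧ p2) = 2/7 ≡ 6/7 = 3/7
¬(¬(p1 ≡ p2) ≡ (p2 ∧ p2)) = ¬3/7 = 4/7
((p1 ⊃ p2) ≡ ¬(p2 ⊃ p2)) ∧ ¬(¬(p1 ≡ p2) ≡ (p2 ∧ p2)) = 0 ∧ 4/7 = 0
p2 ∧ p2 = 6/7 ∧ 6/7 = 6/7
(p2 ∧ p2) ≡ p2 = 6/7 ≡ 6/7 = 1
p1 ⊃ p1 = 4/7 ⊃ 4/7 = 1
p1 ∧ (p1 ⊃ p1) = 4/7 ∧ 1 = 4/7
p1 ≡ p2 = 4/7 ≡ 6/7 = 5/7
(p1 ≡ p2) ⊃ p1 = 5/7 ⊃ 4/7 = 6/7
(p1 ∧ (p1 ⊃ p1)) ⊃ ((p1 ≡ p2) ⊃ p1) = 4/7 ⊃ 6/7 = 1
((p2 ∧ p2) ≡ p2) ∧ ((p1 ∧ (p1 ⊃ p1)) ⊃ ((p1 ≡ p2) ⊃ p1)) = 1 ∧ 1 = 1
p2 ∧ p1 = 6/7 ∧ 4/7 = 4/7
(p2 ∧ p1) ⊃ p2 = 4/7 ⊃ 6/7 = 1
p1 ⊃ p2 = 4/7 ⊃ 6/7 = 1
p1 ⊃ (p1 ⊃ p2) = 4/7 ⊃ 1 = 1
((p2 ∧ p1) ⊃ p2) ⊃ (p1 ⊃ (p1 ⊃ p2)) = 1 ⊃ 1 = 1
¬(((p2 ∧ p1) ⊃ p2) ⊃ (p1 ⊃ (p1 ⊃ p2))) = ¬1 = 0
p2 ≡ p2 = 6/7 ≡ 6/7 = 1
(p2 ≡ p2) ∧ p1 = 1 ∧ 4/7 = 4/7
p1 ⊃ p2 = 4/7 ⊃ 6/7 = 1
((p2 ≡ p2) ∧ p1) ∧ (p1 ⊃ p2) = 4/7 ∧ 1 = 4/7
p2 ≡ p1 = 6/7 ≡ 4/7 = 5/7
(p2 ≡ p1) ∧ p1 = 5/7 ∧ 4/7 = 4/7
p2 ≡ p2 = 6/7 ≡ 6/7 = 1
p1 ≡ (p2 ≡ p2) = 4/7 ≡ 1 = 4/7
((p2 ≡ p1) ∧ p1) ⊃ (p1 ≡ (p2 ≡ p2)) = 4/7 ⊃ 4/7 = 1
(((p2 ≡ p2) ∧ p1) ∧ (p1 ⊃ p2)) ∧ (((p2 ≡ p1) ∧ p1) ⊃ (p1 ≡ (p2 ≡ p2))) = 4/7 ∧ 1 = 4/7
¬(((p2 ∧ p1) ⊃ p2) ⊃ (p1 ⊃ (p1 ⊃ p2))) ∧ ((((p2 ≡ p2) ∧ p1) ∧ (p1 ⊃ p2)) ∧ (((p2 ≡ p1) ∧ p1) ⊃ (p1 ≡ (p2 ≡ p2)))) = 0 ∧ 4/7 = 0
(((p2 ∧ p2) ≡ p2) ∧ ((p1 ∧ (p1 ⊃ p1)) ⊃ ((p1 ≡ p2) ⊃ p1))) ∧ (¬(((p2 ∧ p1) ⊃ p2) ⊃ (p1 ⊃ (p1 ⊃ p2))) ∧ ((((p2 ≡ p2) ∧ p1) ∧ (p1 ⊃ p2)) ∧ (((p2 ≡ p1) ∧ p1) ⊃ (p1 ≡ (p2 ≡ p2))))) = 1 ∧ 0 = 0
(((p1 ⊃ p2) ≡ ¬(p2 ⊃ p2)) ∧ ¬(¬(p1 ≡ p2) ≡ (p2 ∧ p2))) ⊃ ((((p2 ∧ p2) ≡ p2) ∧ ((p1 ∧ (p1 ⊃ p1)) ⊃ ((p1 ≡ p2) ⊃ p1))) ∧ (¬(((p2 ∧ p1) ⊃ p2) ⊃ (p1 ⊃ (p1 ⊃ p2))) ∧ ((((p2 ≡ p2) ∧ p1) ∧ (p1 ⊃ p2)) ∧ (((p2 ≡ p1) ∧ p1) ⊃ (p1 ≡ (p2 ≡ p2)))))) = 0 ⊃ 0 = 1

1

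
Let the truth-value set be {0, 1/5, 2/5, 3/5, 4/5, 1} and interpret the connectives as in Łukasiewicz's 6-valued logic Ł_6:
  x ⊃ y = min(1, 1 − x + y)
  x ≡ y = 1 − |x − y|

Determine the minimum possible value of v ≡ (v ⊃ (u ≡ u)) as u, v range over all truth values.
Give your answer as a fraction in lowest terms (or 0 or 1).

0

Take u = 0, v = 0:
u ≡ u = 0 ≡ 0 = 1
v ⊃ (u ≡ u) = 0 ⊃ 1 = 1
v ≡ (v ⊃ (u ≡ u)) = 0 ≡ 1 = 0
No assignment yields a value below 0, so this is the minimum.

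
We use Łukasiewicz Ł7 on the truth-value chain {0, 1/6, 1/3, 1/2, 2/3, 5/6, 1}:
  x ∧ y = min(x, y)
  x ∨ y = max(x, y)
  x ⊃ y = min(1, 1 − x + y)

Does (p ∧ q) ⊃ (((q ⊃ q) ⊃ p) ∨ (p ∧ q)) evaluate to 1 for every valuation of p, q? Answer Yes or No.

At p = 2/3, q = 1/3, for instance:
p ∧ q = 2/3 ∧ 1/3 = 1/3
q ⊃ q = 1/3 ⊃ 1/3 = 1
(q ⊃ q) ⊃ p = 1 ⊃ 2/3 = 2/3
((q ⊃ q) ⊃ p) ∨ (p ∧ q) = 2/3 ∨ 1/3 = 2/3
(p ∧ q) ⊃ (((q ⊃ q) ⊃ p) ∨ (p ∧ q)) = 1/3 ⊃ 2/3 = 1
and checking the remaining 48 assignments likewise gives ≥ 1 in every case.

Yes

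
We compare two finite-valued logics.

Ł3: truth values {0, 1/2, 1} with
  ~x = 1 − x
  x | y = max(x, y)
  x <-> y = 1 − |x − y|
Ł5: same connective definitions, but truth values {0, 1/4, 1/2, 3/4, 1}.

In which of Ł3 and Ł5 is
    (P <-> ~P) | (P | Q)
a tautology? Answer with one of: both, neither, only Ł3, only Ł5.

In Ł3: at P = 0, Q = 0 the value is 0 — not a tautology.
In Ł5: at P = 0, Q = 0 the value is 0 — not a tautology.

neither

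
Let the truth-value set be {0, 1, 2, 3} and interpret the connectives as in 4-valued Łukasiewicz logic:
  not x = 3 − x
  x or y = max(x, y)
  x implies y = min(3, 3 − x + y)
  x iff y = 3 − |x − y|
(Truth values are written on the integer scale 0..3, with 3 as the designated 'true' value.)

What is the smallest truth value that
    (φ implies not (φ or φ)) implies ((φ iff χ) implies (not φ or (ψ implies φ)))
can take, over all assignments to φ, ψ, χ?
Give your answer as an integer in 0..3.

Take φ = 1, ψ = 2, χ = 1:
φ or φ = 1 or 1 = 1
not (φ or φ) = not 1 = 2
φ implies not (φ or φ) = 1 implies 2 = 3
φ iff χ = 1 iff 1 = 3
not φ = not 1 = 2
ψ implies φ = 2 implies 1 = 2
not φ or (ψ implies φ) = 2 or 2 = 2
(φ iff χ) implies (not φ or (ψ implies φ)) = 3 implies 2 = 2
(φ implies not (φ or φ)) implies ((φ iff χ) implies (not φ or (ψ implies φ))) = 3 implies 2 = 2
No assignment yields a value below 2, so this is the minimum.

2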